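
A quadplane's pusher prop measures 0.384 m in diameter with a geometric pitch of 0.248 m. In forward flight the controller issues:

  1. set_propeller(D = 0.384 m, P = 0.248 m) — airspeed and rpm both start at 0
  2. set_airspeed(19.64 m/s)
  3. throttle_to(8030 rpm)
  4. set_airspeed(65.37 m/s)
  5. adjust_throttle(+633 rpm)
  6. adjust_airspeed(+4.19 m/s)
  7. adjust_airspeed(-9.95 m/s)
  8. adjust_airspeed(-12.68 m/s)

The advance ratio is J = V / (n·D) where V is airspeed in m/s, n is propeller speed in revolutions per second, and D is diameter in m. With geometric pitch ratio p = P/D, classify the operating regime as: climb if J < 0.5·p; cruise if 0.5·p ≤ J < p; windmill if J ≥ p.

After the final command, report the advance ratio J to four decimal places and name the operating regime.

set_propeller: D = 0.384 m, P = 0.248 m (p = P/D = 0.645833); state ← (V=0, rpm=0)
set_airspeed(19.64): V ← 19.64 m/s
throttle_to(8030): rpm ← 8030
set_airspeed(65.37): V ← 65.37 m/s
adjust_throttle(+633): rpm ← 8030 +633 = 8663
adjust_airspeed(+4.19): V ← 65.37 +4.19 = 69.56 m/s
adjust_airspeed(-9.95): V ← 69.56 -9.95 = 59.61 m/s
adjust_airspeed(-12.68): V ← 59.61 -12.68 = 46.93 m/s
final state: V = 46.93 m/s, rpm = 8663 → n = rpm/60 = 144.383333 rev/s
J = V / (n·D) = 46.93 / (144.383333 × 0.384) = 0.846452
regime bands: climb J<0.3229 | cruise [0.3229, 0.6458) | windmill J≥0.6458
J = 0.8465 → windmill

J = 0.8465, regime = windmill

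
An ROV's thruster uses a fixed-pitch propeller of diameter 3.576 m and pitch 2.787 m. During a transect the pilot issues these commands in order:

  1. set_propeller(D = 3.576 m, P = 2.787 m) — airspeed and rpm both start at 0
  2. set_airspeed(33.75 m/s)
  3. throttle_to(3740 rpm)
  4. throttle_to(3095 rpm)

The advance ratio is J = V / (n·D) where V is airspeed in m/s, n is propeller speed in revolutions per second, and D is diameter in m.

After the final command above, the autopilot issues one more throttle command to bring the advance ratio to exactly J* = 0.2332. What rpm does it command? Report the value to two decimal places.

rpm = 2428.28

set_propeller: D = 3.576 m, P = 2.787 m (p = P/D = 0.779362); state ← (V=0, rpm=0)
set_airspeed(33.75): V ← 33.75 m/s
throttle_to(3740): rpm ← 3740
throttle_to(3095): rpm ← 3095
final state: V = 33.75 m/s, rpm = 3095 → n = rpm/60 = 51.583333 rev/s
target J* = 0.2332; solve J* = V/(n·D) for n: n = V/(J*·D) = 33.75/(0.2332 × 3.576) = 40.471353 rev/s
rpm = 60·n = 2428.281165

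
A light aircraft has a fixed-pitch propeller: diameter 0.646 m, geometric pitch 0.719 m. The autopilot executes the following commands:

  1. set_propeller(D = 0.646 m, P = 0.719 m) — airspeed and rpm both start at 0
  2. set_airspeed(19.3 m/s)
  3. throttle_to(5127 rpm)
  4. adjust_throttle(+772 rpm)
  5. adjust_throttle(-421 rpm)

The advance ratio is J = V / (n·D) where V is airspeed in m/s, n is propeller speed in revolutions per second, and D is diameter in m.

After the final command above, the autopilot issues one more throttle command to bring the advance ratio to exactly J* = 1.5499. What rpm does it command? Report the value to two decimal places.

rpm = 1156.57

set_propeller: D = 0.646 m, P = 0.719 m (p = P/D = 1.113003); state ← (V=0, rpm=0)
set_airspeed(19.3): V ← 19.3 m/s
throttle_to(5127): rpm ← 5127
adjust_throttle(+772): rpm ← 5127 +772 = 5899
adjust_throttle(-421): rpm ← 5899 -421 = 5478
final state: V = 19.3 m/s, rpm = 5478 → n = rpm/60 = 91.300000 rev/s
target J* = 1.5499; solve J* = V/(n·D) for n: n = V/(J*·D) = 19.3/(1.5499 × 0.646) = 19.276186 rev/s
rpm = 60·n = 1156.571172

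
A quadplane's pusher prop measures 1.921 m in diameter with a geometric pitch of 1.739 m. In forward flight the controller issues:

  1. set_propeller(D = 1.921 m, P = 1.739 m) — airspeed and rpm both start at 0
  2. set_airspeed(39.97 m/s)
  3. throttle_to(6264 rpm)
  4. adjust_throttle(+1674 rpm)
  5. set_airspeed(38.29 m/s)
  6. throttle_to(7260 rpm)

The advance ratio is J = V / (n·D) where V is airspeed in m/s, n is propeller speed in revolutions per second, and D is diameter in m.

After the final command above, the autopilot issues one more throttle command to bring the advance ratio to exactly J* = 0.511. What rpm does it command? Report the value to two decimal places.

set_propeller: D = 1.921 m, P = 1.739 m (p = P/D = 0.905258); state ← (V=0, rpm=0)
set_airspeed(39.97): V ← 39.97 m/s
throttle_to(6264): rpm ← 6264
adjust_throttle(+1674): rpm ← 6264 +1674 = 7938
set_airspeed(38.29): V ← 38.29 m/s
throttle_to(7260): rpm ← 7260
final state: V = 38.29 m/s, rpm = 7260 → n = rpm/60 = 121.000000 rev/s
target J* = 0.511; solve J* = V/(n·D) for n: n = V/(J*·D) = 38.29/(0.511 × 1.921) = 39.006511 rev/s
rpm = 60·n = 2340.390636

rpm = 2340.39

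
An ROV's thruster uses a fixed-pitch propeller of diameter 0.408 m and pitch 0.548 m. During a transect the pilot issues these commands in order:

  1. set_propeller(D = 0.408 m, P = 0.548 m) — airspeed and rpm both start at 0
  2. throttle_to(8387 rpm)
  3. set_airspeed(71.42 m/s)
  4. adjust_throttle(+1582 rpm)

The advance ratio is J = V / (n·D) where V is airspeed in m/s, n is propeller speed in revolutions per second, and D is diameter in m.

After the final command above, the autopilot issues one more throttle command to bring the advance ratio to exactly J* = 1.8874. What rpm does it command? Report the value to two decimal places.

rpm = 5564.77

set_propeller: D = 0.408 m, P = 0.548 m (p = P/D = 1.343137); state ← (V=0, rpm=0)
throttle_to(8387): rpm ← 8387
set_airspeed(71.42): V ← 71.42 m/s
adjust_throttle(+1582): rpm ← 8387 +1582 = 9969
final state: V = 71.42 m/s, rpm = 9969 → n = rpm/60 = 166.150000 rev/s
target J* = 1.8874; solve J* = V/(n·D) for n: n = V/(J*·D) = 71.42/(1.8874 × 0.408) = 92.746116 rev/s
rpm = 60·n = 5564.766969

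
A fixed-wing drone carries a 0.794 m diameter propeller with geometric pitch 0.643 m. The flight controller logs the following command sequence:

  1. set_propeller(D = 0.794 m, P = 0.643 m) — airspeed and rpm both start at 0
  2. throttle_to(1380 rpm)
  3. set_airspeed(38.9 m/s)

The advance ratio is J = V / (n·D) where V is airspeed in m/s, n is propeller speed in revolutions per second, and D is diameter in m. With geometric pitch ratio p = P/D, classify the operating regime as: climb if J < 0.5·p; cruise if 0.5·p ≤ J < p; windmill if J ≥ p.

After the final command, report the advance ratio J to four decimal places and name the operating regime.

J = 2.1301, regime = windmill

set_propeller: D = 0.794 m, P = 0.643 m (p = P/D = 0.809824); state ← (V=0, rpm=0)
throttle_to(1380): rpm ← 1380
set_airspeed(38.9): V ← 38.9 m/s
final state: V = 38.9 m/s, rpm = 1380 → n = rpm/60 = 23.000000 rev/s
J = V / (n·D) = 38.9 / (23.000000 × 0.794) = 2.130106
regime bands: climb J<0.4049 | cruise [0.4049, 0.8098) | windmill J≥0.8098
J = 2.1301 → windmill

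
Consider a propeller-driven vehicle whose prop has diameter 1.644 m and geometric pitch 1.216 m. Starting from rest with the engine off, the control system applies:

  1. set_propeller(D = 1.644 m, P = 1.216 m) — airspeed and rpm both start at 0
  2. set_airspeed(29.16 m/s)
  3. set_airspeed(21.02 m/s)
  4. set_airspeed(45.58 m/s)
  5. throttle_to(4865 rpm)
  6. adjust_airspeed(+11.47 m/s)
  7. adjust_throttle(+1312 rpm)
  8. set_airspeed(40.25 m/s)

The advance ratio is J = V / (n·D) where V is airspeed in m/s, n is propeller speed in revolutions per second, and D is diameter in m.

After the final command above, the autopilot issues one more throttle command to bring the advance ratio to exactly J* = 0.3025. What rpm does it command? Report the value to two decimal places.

rpm = 4856.13

set_propeller: D = 1.644 m, P = 1.216 m (p = P/D = 0.739659); state ← (V=0, rpm=0)
set_airspeed(29.16): V ← 29.16 m/s
set_airspeed(21.02): V ← 21.02 m/s
set_airspeed(45.58): V ← 45.58 m/s
throttle_to(4865): rpm ← 4865
adjust_airspeed(+11.47): V ← 45.58 +11.47 = 57.05 m/s
adjust_throttle(+1312): rpm ← 4865 +1312 = 6177
set_airspeed(40.25): V ← 40.25 m/s
final state: V = 40.25 m/s, rpm = 6177 → n = rpm/60 = 102.950000 rev/s
target J* = 0.3025; solve J* = V/(n·D) for n: n = V/(J*·D) = 40.25/(0.3025 × 1.644) = 80.935433 rev/s
rpm = 60·n = 4856.125958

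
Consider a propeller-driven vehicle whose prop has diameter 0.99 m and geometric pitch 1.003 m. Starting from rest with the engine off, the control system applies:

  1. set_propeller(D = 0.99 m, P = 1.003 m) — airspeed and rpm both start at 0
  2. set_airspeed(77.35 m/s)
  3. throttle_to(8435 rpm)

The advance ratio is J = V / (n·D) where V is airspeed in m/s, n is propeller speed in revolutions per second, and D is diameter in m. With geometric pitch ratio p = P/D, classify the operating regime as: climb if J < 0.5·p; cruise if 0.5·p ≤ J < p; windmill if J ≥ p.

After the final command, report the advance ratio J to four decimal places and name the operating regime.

J = 0.5558, regime = cruise

set_propeller: D = 0.99 m, P = 1.003 m (p = P/D = 1.013131); state ← (V=0, rpm=0)
set_airspeed(77.35): V ← 77.35 m/s
throttle_to(8435): rpm ← 8435
final state: V = 77.35 m/s, rpm = 8435 → n = rpm/60 = 140.583333 rev/s
J = V / (n·D) = 77.35 / (140.583333 × 0.99) = 0.555765
regime bands: climb J<0.5066 | cruise [0.5066, 1.0131) | windmill J≥1.0131
J = 0.5558 → cruise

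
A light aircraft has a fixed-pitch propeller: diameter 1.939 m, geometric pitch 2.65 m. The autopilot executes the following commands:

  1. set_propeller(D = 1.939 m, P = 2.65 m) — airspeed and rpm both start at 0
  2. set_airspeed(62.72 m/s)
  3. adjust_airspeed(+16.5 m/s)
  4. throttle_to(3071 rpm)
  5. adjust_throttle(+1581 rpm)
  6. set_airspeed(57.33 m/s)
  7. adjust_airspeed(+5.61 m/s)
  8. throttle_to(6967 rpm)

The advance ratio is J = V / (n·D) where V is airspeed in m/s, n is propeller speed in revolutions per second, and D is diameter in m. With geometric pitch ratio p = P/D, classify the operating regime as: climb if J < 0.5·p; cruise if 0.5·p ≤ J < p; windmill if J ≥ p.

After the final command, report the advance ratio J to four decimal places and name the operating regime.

set_propeller: D = 1.939 m, P = 2.65 m (p = P/D = 1.366684); state ← (V=0, rpm=0)
set_airspeed(62.72): V ← 62.72 m/s
adjust_airspeed(+16.5): V ← 62.72 +16.5 = 79.22 m/s
throttle_to(3071): rpm ← 3071
adjust_throttle(+1581): rpm ← 3071 +1581 = 4652
set_airspeed(57.33): V ← 57.33 m/s
adjust_airspeed(+5.61): V ← 57.33 +5.61 = 62.94 m/s
throttle_to(6967): rpm ← 6967
final state: V = 62.94 m/s, rpm = 6967 → n = rpm/60 = 116.116667 rev/s
J = V / (n·D) = 62.94 / (116.116667 × 1.939) = 0.279547
regime bands: climb J<0.6833 | cruise [0.6833, 1.3667) | windmill J≥1.3667
J = 0.2795 → climb

J = 0.2795, regime = climb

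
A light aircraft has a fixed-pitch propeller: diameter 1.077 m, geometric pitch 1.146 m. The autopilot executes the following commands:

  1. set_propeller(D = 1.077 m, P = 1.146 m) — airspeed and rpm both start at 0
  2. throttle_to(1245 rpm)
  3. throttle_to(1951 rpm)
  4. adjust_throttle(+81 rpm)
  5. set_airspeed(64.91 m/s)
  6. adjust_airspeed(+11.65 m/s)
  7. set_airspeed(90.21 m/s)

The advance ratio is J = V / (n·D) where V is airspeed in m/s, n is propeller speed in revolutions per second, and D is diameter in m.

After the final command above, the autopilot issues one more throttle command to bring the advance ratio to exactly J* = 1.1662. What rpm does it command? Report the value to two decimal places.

rpm = 4309.40

set_propeller: D = 1.077 m, P = 1.146 m (p = P/D = 1.064067); state ← (V=0, rpm=0)
throttle_to(1245): rpm ← 1245
throttle_to(1951): rpm ← 1951
adjust_throttle(+81): rpm ← 1951 +81 = 2032
set_airspeed(64.91): V ← 64.91 m/s
adjust_airspeed(+11.65): V ← 64.91 +11.65 = 76.56 m/s
set_airspeed(90.21): V ← 90.21 m/s
final state: V = 90.21 m/s, rpm = 2032 → n = rpm/60 = 33.866667 rev/s
target J* = 1.1662; solve J* = V/(n·D) for n: n = V/(J*·D) = 90.21/(1.1662 × 1.077) = 71.823397 rev/s
rpm = 60·n = 4309.403825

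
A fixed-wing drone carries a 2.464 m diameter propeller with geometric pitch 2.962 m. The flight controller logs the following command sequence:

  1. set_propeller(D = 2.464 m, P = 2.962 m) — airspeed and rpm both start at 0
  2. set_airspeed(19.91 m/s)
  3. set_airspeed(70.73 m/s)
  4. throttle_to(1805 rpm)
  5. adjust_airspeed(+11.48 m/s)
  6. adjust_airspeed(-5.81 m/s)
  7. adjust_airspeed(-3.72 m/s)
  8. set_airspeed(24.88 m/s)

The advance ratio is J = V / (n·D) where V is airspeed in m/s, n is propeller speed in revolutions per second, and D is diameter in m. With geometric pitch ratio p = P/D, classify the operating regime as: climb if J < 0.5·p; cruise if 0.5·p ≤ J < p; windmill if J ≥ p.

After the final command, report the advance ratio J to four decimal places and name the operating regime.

J = 0.3356, regime = climb

set_propeller: D = 2.464 m, P = 2.962 m (p = P/D = 1.202110); state ← (V=0, rpm=0)
set_airspeed(19.91): V ← 19.91 m/s
set_airspeed(70.73): V ← 70.73 m/s
throttle_to(1805): rpm ← 1805
adjust_airspeed(+11.48): V ← 70.73 +11.48 = 82.21 m/s
adjust_airspeed(-5.81): V ← 82.21 -5.81 = 76.4 m/s
adjust_airspeed(-3.72): V ← 76.4 -3.72 = 72.68 m/s
set_airspeed(24.88): V ← 24.88 m/s
final state: V = 24.88 m/s, rpm = 1805 → n = rpm/60 = 30.083333 rev/s
J = V / (n·D) = 24.88 / (30.083333 × 2.464) = 0.335648
regime bands: climb J<0.6011 | cruise [0.6011, 1.2021) | windmill J≥1.2021
J = 0.3356 → climb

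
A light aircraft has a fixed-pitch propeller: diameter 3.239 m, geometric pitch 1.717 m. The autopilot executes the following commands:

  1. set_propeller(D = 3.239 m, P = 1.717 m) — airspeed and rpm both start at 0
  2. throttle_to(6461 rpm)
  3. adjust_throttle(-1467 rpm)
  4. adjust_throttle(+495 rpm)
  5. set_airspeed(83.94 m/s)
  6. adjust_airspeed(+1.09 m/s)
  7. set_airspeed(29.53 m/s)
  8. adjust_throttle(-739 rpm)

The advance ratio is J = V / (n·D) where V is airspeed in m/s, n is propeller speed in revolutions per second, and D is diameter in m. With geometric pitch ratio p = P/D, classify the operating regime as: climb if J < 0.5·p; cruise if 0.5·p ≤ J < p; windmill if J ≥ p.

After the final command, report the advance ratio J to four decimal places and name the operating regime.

set_propeller: D = 3.239 m, P = 1.717 m (p = P/D = 0.530102); state ← (V=0, rpm=0)
throttle_to(6461): rpm ← 6461
adjust_throttle(-1467): rpm ← 6461 -1467 = 4994
adjust_throttle(+495): rpm ← 4994 +495 = 5489
set_airspeed(83.94): V ← 83.94 m/s
adjust_airspeed(+1.09): V ← 83.94 +1.09 = 85.03 m/s
set_airspeed(29.53): V ← 29.53 m/s
adjust_throttle(-739): rpm ← 5489 -739 = 4750
final state: V = 29.53 m/s, rpm = 4750 → n = rpm/60 = 79.166667 rev/s
J = V / (n·D) = 29.53 / (79.166667 × 3.239) = 0.115162
regime bands: climb J<0.2651 | cruise [0.2651, 0.5301) | windmill J≥0.5301
J = 0.1152 → climb

J = 0.1152, regime = climb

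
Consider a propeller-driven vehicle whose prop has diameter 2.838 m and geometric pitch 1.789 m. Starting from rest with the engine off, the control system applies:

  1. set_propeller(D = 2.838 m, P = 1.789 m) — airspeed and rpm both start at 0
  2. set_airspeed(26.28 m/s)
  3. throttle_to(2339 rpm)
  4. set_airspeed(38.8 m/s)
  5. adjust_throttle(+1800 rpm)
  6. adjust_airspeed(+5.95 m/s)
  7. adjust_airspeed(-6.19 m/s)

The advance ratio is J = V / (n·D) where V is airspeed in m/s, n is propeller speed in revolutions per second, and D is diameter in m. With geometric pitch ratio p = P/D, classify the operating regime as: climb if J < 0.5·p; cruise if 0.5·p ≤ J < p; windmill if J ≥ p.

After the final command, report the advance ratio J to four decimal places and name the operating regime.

J = 0.1970, regime = climb

set_propeller: D = 2.838 m, P = 1.789 m (p = P/D = 0.630374); state ← (V=0, rpm=0)
set_airspeed(26.28): V ← 26.28 m/s
throttle_to(2339): rpm ← 2339
set_airspeed(38.8): V ← 38.8 m/s
adjust_throttle(+1800): rpm ← 2339 +1800 = 4139
adjust_airspeed(+5.95): V ← 38.8 +5.95 = 44.75 m/s
adjust_airspeed(-6.19): V ← 44.75 -6.19 = 38.56 m/s
final state: V = 38.56 m/s, rpm = 4139 → n = rpm/60 = 68.983333 rev/s
J = V / (n·D) = 38.56 / (68.983333 × 2.838) = 0.196961
regime bands: climb J<0.3152 | cruise [0.3152, 0.6304) | windmill J≥0.6304
J = 0.1970 → climb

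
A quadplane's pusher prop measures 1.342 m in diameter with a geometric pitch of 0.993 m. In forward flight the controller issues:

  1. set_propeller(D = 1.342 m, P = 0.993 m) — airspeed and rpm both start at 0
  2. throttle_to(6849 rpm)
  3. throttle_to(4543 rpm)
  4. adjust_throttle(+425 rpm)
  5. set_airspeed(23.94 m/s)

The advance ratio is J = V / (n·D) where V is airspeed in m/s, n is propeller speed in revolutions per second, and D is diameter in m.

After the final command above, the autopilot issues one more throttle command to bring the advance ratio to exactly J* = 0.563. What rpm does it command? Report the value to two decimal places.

rpm = 1901.14

set_propeller: D = 1.342 m, P = 0.993 m (p = P/D = 0.739940); state ← (V=0, rpm=0)
throttle_to(6849): rpm ← 6849
throttle_to(4543): rpm ← 4543
adjust_throttle(+425): rpm ← 4543 +425 = 4968
set_airspeed(23.94): V ← 23.94 m/s
final state: V = 23.94 m/s, rpm = 4968 → n = rpm/60 = 82.800000 rev/s
target J* = 0.563; solve J* = V/(n·D) for n: n = V/(J*·D) = 23.94/(0.563 × 1.342) = 31.685695 rev/s
rpm = 60·n = 1901.141691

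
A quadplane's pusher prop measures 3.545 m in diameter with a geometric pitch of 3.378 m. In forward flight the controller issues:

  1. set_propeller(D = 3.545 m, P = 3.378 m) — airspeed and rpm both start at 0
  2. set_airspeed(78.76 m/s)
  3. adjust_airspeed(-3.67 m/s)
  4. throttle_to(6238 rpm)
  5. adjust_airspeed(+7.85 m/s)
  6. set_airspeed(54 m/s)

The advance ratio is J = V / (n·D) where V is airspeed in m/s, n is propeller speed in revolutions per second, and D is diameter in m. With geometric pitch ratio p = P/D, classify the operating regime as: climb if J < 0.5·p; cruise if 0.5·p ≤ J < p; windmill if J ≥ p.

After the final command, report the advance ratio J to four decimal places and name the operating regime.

J = 0.1465, regime = climb

set_propeller: D = 3.545 m, P = 3.378 m (p = P/D = 0.952891); state ← (V=0, rpm=0)
set_airspeed(78.76): V ← 78.76 m/s
adjust_airspeed(-3.67): V ← 78.76 -3.67 = 75.09 m/s
throttle_to(6238): rpm ← 6238
adjust_airspeed(+7.85): V ← 75.09 +7.85 = 82.94 m/s
set_airspeed(54): V ← 54 m/s
final state: V = 54 m/s, rpm = 6238 → n = rpm/60 = 103.966667 rev/s
J = V / (n·D) = 54 / (103.966667 × 3.545) = 0.146515
regime bands: climb J<0.4764 | cruise [0.4764, 0.9529) | windmill J≥0.9529
J = 0.1465 → climb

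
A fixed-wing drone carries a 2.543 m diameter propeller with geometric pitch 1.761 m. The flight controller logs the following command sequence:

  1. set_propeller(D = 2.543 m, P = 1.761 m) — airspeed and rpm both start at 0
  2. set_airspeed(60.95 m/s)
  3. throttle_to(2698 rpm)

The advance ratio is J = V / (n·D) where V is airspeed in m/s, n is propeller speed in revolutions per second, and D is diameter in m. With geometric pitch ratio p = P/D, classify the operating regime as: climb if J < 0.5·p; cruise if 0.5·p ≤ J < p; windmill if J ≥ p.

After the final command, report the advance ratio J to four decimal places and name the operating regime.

set_propeller: D = 2.543 m, P = 1.761 m (p = P/D = 0.692489); state ← (V=0, rpm=0)
set_airspeed(60.95): V ← 60.95 m/s
throttle_to(2698): rpm ← 2698
final state: V = 60.95 m/s, rpm = 2698 → n = rpm/60 = 44.966667 rev/s
J = V / (n·D) = 60.95 / (44.966667 × 2.543) = 0.533012
regime bands: climb J<0.3462 | cruise [0.3462, 0.6925) | windmill J≥0.6925
J = 0.5330 → cruise

J = 0.5330, regime = cruise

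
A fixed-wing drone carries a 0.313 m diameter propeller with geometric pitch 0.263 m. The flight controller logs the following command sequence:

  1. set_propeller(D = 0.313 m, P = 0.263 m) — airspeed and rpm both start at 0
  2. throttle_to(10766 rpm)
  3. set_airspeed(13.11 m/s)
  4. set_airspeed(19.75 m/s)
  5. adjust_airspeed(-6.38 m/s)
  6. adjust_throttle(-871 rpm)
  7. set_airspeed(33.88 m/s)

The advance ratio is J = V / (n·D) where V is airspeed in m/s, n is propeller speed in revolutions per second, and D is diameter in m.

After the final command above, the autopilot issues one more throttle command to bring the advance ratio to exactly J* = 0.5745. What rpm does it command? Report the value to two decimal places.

set_propeller: D = 0.313 m, P = 0.263 m (p = P/D = 0.840256); state ← (V=0, rpm=0)
throttle_to(10766): rpm ← 10766
set_airspeed(13.11): V ← 13.11 m/s
set_airspeed(19.75): V ← 19.75 m/s
adjust_airspeed(-6.38): V ← 19.75 -6.38 = 13.37 m/s
adjust_throttle(-871): rpm ← 10766 -871 = 9895
set_airspeed(33.88): V ← 33.88 m/s
final state: V = 33.88 m/s, rpm = 9895 → n = rpm/60 = 164.916667 rev/s
target J* = 0.5745; solve J* = V/(n·D) for n: n = V/(J*·D) = 33.88/(0.5745 × 0.313) = 188.412205 rev/s
rpm = 60·n = 11304.732272

rpm = 11304.73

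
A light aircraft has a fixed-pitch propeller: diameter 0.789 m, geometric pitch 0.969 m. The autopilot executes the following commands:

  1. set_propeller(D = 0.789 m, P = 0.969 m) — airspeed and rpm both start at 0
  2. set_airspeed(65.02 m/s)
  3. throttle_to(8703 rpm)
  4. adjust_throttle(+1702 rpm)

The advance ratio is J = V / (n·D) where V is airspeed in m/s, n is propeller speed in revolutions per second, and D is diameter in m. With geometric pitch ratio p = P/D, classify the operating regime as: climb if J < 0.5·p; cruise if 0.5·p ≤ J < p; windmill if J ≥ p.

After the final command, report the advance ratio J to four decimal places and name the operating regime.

J = 0.4752, regime = climb

set_propeller: D = 0.789 m, P = 0.969 m (p = P/D = 1.228137); state ← (V=0, rpm=0)
set_airspeed(65.02): V ← 65.02 m/s
throttle_to(8703): rpm ← 8703
adjust_throttle(+1702): rpm ← 8703 +1702 = 10405
final state: V = 65.02 m/s, rpm = 10405 → n = rpm/60 = 173.416667 rev/s
J = V / (n·D) = 65.02 / (173.416667 × 0.789) = 0.475203
regime bands: climb J<0.6141 | cruise [0.6141, 1.2281) | windmill J≥1.2281
J = 0.4752 → climb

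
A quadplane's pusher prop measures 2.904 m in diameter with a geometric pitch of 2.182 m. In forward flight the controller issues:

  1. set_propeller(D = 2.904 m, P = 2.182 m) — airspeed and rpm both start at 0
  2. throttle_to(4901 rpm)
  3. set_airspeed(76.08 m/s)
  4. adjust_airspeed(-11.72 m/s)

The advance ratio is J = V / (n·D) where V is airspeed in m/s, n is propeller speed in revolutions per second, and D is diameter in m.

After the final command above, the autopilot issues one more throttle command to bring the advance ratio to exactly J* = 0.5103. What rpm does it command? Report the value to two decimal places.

set_propeller: D = 2.904 m, P = 2.182 m (p = P/D = 0.751377); state ← (V=0, rpm=0)
throttle_to(4901): rpm ← 4901
set_airspeed(76.08): V ← 76.08 m/s
adjust_airspeed(-11.72): V ← 76.08 -11.72 = 64.36 m/s
final state: V = 64.36 m/s, rpm = 4901 → n = rpm/60 = 81.683333 rev/s
target J* = 0.5103; solve J* = V/(n·D) for n: n = V/(J*·D) = 64.36/(0.5103 × 2.904) = 43.430403 rev/s
rpm = 60·n = 2605.824155

rpm = 2605.82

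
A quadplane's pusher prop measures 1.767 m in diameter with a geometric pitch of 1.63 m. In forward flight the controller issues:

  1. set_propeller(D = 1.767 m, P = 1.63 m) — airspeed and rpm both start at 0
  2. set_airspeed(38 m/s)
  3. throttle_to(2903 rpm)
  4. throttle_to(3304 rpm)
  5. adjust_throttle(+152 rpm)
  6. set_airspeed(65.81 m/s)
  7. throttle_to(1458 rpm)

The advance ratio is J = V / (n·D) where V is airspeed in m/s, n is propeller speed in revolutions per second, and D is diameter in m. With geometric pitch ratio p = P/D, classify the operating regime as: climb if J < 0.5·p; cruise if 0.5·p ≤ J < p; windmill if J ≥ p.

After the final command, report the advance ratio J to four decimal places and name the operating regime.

set_propeller: D = 1.767 m, P = 1.63 m (p = P/D = 0.922467); state ← (V=0, rpm=0)
set_airspeed(38): V ← 38 m/s
throttle_to(2903): rpm ← 2903
throttle_to(3304): rpm ← 3304
adjust_throttle(+152): rpm ← 3304 +152 = 3456
set_airspeed(65.81): V ← 65.81 m/s
throttle_to(1458): rpm ← 1458
final state: V = 65.81 m/s, rpm = 1458 → n = rpm/60 = 24.300000 rev/s
J = V / (n·D) = 65.81 / (24.300000 × 1.767) = 1.532671
regime bands: climb J<0.4612 | cruise [0.4612, 0.9225) | windmill J≥0.9225
J = 1.5327 → windmill

J = 1.5327, regime = windmill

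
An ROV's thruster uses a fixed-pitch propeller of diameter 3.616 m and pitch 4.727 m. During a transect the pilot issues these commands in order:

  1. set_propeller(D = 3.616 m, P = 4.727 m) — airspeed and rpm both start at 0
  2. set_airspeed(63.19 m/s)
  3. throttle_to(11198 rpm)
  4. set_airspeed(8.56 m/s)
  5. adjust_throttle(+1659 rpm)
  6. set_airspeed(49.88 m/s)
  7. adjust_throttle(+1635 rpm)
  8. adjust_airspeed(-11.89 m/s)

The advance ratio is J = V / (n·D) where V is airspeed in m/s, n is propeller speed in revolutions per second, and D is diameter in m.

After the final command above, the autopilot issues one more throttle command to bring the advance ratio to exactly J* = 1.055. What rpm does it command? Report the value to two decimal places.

rpm = 597.50

set_propeller: D = 3.616 m, P = 4.727 m (p = P/D = 1.307246); state ← (V=0, rpm=0)
set_airspeed(63.19): V ← 63.19 m/s
throttle_to(11198): rpm ← 11198
set_airspeed(8.56): V ← 8.56 m/s
adjust_throttle(+1659): rpm ← 11198 +1659 = 12857
set_airspeed(49.88): V ← 49.88 m/s
adjust_throttle(+1635): rpm ← 12857 +1635 = 14492
adjust_airspeed(-11.89): V ← 49.88 -11.89 = 37.99 m/s
final state: V = 37.99 m/s, rpm = 14492 → n = rpm/60 = 241.533333 rev/s
target J* = 1.055; solve J* = V/(n·D) for n: n = V/(J*·D) = 37.99/(1.055 × 3.616) = 9.958374 rev/s
rpm = 60·n = 597.502412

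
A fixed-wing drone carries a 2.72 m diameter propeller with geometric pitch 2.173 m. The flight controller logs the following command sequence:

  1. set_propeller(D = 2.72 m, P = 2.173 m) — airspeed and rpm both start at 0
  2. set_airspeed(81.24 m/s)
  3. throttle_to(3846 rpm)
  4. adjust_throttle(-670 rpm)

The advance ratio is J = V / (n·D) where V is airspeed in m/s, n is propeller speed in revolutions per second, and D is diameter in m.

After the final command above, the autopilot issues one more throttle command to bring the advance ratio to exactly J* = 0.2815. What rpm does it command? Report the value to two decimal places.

rpm = 6366.11

set_propeller: D = 2.72 m, P = 2.173 m (p = P/D = 0.798897); state ← (V=0, rpm=0)
set_airspeed(81.24): V ← 81.24 m/s
throttle_to(3846): rpm ← 3846
adjust_throttle(-670): rpm ← 3846 -670 = 3176
final state: V = 81.24 m/s, rpm = 3176 → n = rpm/60 = 52.933333 rev/s
target J* = 0.2815; solve J* = V/(n·D) for n: n = V/(J*·D) = 81.24/(0.2815 × 2.72) = 106.101766 rev/s
rpm = 60·n = 6366.105945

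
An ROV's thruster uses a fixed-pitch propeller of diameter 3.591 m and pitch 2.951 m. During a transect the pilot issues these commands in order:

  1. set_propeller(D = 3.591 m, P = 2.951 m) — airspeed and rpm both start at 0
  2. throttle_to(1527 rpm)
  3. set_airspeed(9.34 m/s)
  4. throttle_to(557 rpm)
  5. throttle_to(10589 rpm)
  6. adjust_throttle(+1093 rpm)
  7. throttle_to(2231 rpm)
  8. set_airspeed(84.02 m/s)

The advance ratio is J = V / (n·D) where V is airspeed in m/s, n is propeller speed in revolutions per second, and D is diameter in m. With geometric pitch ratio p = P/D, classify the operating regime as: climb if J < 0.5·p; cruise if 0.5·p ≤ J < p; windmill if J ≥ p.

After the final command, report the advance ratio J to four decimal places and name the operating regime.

set_propeller: D = 3.591 m, P = 2.951 m (p = P/D = 0.821777); state ← (V=0, rpm=0)
throttle_to(1527): rpm ← 1527
set_airspeed(9.34): V ← 9.34 m/s
throttle_to(557): rpm ← 557
throttle_to(10589): rpm ← 10589
adjust_throttle(+1093): rpm ← 10589 +1093 = 11682
throttle_to(2231): rpm ← 2231
set_airspeed(84.02): V ← 84.02 m/s
final state: V = 84.02 m/s, rpm = 2231 → n = rpm/60 = 37.183333 rev/s
J = V / (n·D) = 84.02 / (37.183333 × 3.591) = 0.629244
regime bands: climb J<0.4109 | cruise [0.4109, 0.8218) | windmill J≥0.8218
J = 0.6292 → cruise

J = 0.6292, regime = cruise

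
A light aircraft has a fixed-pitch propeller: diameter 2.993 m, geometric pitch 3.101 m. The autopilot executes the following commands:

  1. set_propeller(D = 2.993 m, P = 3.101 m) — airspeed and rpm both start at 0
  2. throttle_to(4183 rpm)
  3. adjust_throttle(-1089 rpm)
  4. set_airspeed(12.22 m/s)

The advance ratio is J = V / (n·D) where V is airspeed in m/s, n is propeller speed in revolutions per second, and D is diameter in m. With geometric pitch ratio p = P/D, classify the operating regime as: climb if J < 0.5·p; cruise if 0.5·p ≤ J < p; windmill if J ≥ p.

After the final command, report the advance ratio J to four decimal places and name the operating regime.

J = 0.0792, regime = climb

set_propeller: D = 2.993 m, P = 3.101 m (p = P/D = 1.036084); state ← (V=0, rpm=0)
throttle_to(4183): rpm ← 4183
adjust_throttle(-1089): rpm ← 4183 -1089 = 3094
set_airspeed(12.22): V ← 12.22 m/s
final state: V = 12.22 m/s, rpm = 3094 → n = rpm/60 = 51.566667 rev/s
J = V / (n·D) = 12.22 / (51.566667 × 2.993) = 0.079176
regime bands: climb J<0.5180 | cruise [0.5180, 1.0361) | windmill J≥1.0361
J = 0.0792 → climb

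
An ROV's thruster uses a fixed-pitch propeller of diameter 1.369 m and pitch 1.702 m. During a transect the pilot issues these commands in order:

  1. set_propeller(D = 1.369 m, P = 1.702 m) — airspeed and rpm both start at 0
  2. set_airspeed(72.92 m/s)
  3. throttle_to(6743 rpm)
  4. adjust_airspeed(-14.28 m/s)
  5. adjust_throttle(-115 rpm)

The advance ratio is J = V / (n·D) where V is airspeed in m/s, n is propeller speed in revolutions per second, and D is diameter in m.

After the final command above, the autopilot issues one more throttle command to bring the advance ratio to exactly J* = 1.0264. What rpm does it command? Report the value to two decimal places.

rpm = 2503.95

set_propeller: D = 1.369 m, P = 1.702 m (p = P/D = 1.243243); state ← (V=0, rpm=0)
set_airspeed(72.92): V ← 72.92 m/s
throttle_to(6743): rpm ← 6743
adjust_airspeed(-14.28): V ← 72.92 -14.28 = 58.64 m/s
adjust_throttle(-115): rpm ← 6743 -115 = 6628
final state: V = 58.64 m/s, rpm = 6628 → n = rpm/60 = 110.466667 rev/s
target J* = 1.0264; solve J* = V/(n·D) for n: n = V/(J*·D) = 58.64/(1.0264 × 1.369) = 41.732449 rev/s
rpm = 60·n = 2503.946933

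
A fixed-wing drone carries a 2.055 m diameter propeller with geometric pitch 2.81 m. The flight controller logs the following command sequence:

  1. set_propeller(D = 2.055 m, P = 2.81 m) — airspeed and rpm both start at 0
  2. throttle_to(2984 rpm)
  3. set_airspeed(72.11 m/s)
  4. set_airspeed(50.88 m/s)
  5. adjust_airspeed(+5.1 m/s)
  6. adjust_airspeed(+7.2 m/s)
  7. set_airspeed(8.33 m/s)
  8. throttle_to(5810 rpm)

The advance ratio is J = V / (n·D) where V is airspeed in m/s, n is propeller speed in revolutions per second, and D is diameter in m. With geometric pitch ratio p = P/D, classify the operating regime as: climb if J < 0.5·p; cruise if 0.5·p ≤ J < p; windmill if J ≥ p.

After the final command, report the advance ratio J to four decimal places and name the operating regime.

J = 0.0419, regime = climb

set_propeller: D = 2.055 m, P = 2.81 m (p = P/D = 1.367397); state ← (V=0, rpm=0)
throttle_to(2984): rpm ← 2984
set_airspeed(72.11): V ← 72.11 m/s
set_airspeed(50.88): V ← 50.88 m/s
adjust_airspeed(+5.1): V ← 50.88 +5.1 = 55.98 m/s
adjust_airspeed(+7.2): V ← 55.98 +7.2 = 63.18 m/s
set_airspeed(8.33): V ← 8.33 m/s
throttle_to(5810): rpm ← 5810
final state: V = 8.33 m/s, rpm = 5810 → n = rpm/60 = 96.833333 rev/s
J = V / (n·D) = 8.33 / (96.833333 × 2.055) = 0.041861
regime bands: climb J<0.6837 | cruise [0.6837, 1.3674) | windmill J≥1.3674
J = 0.0419 → climb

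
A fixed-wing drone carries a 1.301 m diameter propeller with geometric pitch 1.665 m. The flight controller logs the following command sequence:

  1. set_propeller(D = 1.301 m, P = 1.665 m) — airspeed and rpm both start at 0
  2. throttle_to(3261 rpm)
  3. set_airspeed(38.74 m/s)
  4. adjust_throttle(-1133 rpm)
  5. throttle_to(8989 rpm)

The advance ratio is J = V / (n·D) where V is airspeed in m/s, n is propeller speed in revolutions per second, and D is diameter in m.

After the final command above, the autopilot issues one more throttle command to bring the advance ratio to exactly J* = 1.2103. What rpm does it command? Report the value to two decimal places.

rpm = 1476.18

set_propeller: D = 1.301 m, P = 1.665 m (p = P/D = 1.279785); state ← (V=0, rpm=0)
throttle_to(3261): rpm ← 3261
set_airspeed(38.74): V ← 38.74 m/s
adjust_throttle(-1133): rpm ← 3261 -1133 = 2128
throttle_to(8989): rpm ← 8989
final state: V = 38.74 m/s, rpm = 8989 → n = rpm/60 = 149.816667 rev/s
target J* = 1.2103; solve J* = V/(n·D) for n: n = V/(J*·D) = 38.74/(1.2103 × 1.301) = 24.603069 rev/s
rpm = 60·n = 1476.184147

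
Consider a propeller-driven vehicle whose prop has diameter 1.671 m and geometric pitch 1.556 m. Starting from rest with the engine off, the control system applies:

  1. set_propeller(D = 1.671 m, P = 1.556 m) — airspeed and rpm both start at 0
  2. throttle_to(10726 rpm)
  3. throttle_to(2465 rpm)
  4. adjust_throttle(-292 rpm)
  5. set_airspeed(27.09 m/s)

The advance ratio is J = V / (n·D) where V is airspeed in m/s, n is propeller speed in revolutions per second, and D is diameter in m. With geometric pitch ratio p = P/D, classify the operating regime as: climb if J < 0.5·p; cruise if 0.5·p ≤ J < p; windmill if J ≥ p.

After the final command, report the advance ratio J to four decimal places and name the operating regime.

J = 0.4476, regime = climb

set_propeller: D = 1.671 m, P = 1.556 m (p = P/D = 0.931179); state ← (V=0, rpm=0)
throttle_to(10726): rpm ← 10726
throttle_to(2465): rpm ← 2465
adjust_throttle(-292): rpm ← 2465 -292 = 2173
set_airspeed(27.09): V ← 27.09 m/s
final state: V = 27.09 m/s, rpm = 2173 → n = rpm/60 = 36.216667 rev/s
J = V / (n·D) = 27.09 / (36.216667 × 1.671) = 0.447635
regime bands: climb J<0.4656 | cruise [0.4656, 0.9312) | windmill J≥0.9312
J = 0.4476 → climb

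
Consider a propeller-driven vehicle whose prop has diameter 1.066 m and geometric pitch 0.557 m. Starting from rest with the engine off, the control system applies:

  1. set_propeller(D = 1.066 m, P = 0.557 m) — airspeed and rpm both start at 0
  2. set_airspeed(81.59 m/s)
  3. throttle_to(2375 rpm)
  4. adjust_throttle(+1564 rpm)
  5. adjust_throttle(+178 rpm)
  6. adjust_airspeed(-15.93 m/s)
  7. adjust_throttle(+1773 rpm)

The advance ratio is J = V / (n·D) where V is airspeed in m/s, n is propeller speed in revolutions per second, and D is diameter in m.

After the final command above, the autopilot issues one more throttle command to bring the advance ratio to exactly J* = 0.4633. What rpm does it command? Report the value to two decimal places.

rpm = 7976.87

set_propeller: D = 1.066 m, P = 0.557 m (p = P/D = 0.522514); state ← (V=0, rpm=0)
set_airspeed(81.59): V ← 81.59 m/s
throttle_to(2375): rpm ← 2375
adjust_throttle(+1564): rpm ← 2375 +1564 = 3939
adjust_throttle(+178): rpm ← 3939 +178 = 4117
adjust_airspeed(-15.93): V ← 81.59 -15.93 = 65.66 m/s
adjust_throttle(+1773): rpm ← 4117 +1773 = 5890
final state: V = 65.66 m/s, rpm = 5890 → n = rpm/60 = 98.166667 rev/s
target J* = 0.4633; solve J* = V/(n·D) for n: n = V/(J*·D) = 65.66/(0.4633 × 1.066) = 132.947867 rev/s
rpm = 60·n = 7976.872012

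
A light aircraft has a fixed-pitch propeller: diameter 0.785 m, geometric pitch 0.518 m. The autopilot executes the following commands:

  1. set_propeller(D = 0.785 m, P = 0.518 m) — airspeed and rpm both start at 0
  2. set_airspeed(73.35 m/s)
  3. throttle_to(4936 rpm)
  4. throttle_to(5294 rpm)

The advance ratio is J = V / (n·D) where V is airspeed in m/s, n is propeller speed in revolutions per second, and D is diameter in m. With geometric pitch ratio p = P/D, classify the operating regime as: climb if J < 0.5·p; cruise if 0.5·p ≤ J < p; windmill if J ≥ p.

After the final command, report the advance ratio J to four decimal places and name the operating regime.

J = 1.0590, regime = windmill

set_propeller: D = 0.785 m, P = 0.518 m (p = P/D = 0.659873); state ← (V=0, rpm=0)
set_airspeed(73.35): V ← 73.35 m/s
throttle_to(4936): rpm ← 4936
throttle_to(5294): rpm ← 5294
final state: V = 73.35 m/s, rpm = 5294 → n = rpm/60 = 88.233333 rev/s
J = V / (n·D) = 73.35 / (88.233333 × 0.785) = 1.059004
regime bands: climb J<0.3299 | cruise [0.3299, 0.6599) | windmill J≥0.6599
J = 1.0590 → windmill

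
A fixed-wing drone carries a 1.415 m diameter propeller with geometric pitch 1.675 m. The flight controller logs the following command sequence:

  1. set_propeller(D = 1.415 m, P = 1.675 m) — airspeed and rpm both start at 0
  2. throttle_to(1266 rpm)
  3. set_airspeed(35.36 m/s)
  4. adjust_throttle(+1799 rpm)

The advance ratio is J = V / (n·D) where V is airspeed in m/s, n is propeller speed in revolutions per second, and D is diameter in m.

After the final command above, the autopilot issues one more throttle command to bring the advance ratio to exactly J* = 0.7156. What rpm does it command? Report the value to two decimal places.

set_propeller: D = 1.415 m, P = 1.675 m (p = P/D = 1.183746); state ← (V=0, rpm=0)
throttle_to(1266): rpm ← 1266
set_airspeed(35.36): V ← 35.36 m/s
adjust_throttle(+1799): rpm ← 1266 +1799 = 3065
final state: V = 35.36 m/s, rpm = 3065 → n = rpm/60 = 51.083333 rev/s
target J* = 0.7156; solve J* = V/(n·D) for n: n = V/(J*·D) = 35.36/(0.7156 × 1.415) = 34.920905 rev/s
rpm = 60·n = 2095.254273

rpm = 2095.25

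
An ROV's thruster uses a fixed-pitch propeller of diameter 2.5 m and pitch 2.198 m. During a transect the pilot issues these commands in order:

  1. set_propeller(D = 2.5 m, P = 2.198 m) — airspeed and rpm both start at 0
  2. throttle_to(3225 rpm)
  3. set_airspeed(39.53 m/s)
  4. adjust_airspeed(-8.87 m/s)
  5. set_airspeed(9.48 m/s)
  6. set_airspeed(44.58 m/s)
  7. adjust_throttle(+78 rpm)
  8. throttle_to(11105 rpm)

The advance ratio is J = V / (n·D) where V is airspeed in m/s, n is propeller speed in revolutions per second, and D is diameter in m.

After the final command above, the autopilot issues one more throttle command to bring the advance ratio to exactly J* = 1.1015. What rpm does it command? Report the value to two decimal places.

set_propeller: D = 2.5 m, P = 2.198 m (p = P/D = 0.879200); state ← (V=0, rpm=0)
throttle_to(3225): rpm ← 3225
set_airspeed(39.53): V ← 39.53 m/s
adjust_airspeed(-8.87): V ← 39.53 -8.87 = 30.66 m/s
set_airspeed(9.48): V ← 9.48 m/s
set_airspeed(44.58): V ← 44.58 m/s
adjust_throttle(+78): rpm ← 3225 +78 = 3303
throttle_to(11105): rpm ← 11105
final state: V = 44.58 m/s, rpm = 11105 → n = rpm/60 = 185.083333 rev/s
target J* = 1.1015; solve J* = V/(n·D) for n: n = V/(J*·D) = 44.58/(1.1015 × 2.5) = 16.188833 rev/s
rpm = 60·n = 971.330005

rpm = 971.33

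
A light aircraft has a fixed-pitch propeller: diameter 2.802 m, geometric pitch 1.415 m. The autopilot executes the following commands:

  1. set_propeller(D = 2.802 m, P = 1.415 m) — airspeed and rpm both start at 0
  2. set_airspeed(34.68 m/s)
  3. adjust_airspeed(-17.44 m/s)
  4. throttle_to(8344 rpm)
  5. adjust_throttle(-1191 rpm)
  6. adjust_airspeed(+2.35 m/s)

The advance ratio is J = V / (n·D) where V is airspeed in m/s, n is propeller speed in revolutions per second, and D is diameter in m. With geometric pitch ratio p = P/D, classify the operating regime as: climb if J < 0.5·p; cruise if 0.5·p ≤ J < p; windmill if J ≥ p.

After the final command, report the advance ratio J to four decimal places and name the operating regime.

set_propeller: D = 2.802 m, P = 1.415 m (p = P/D = 0.504996); state ← (V=0, rpm=0)
set_airspeed(34.68): V ← 34.68 m/s
adjust_airspeed(-17.44): V ← 34.68 -17.44 = 17.24 m/s
throttle_to(8344): rpm ← 8344
adjust_throttle(-1191): rpm ← 8344 -1191 = 7153
adjust_airspeed(+2.35): V ← 17.24 +2.35 = 19.59 m/s
final state: V = 19.59 m/s, rpm = 7153 → n = rpm/60 = 119.216667 rev/s
J = V / (n·D) = 19.59 / (119.216667 × 2.802) = 0.058645
regime bands: climb J<0.2525 | cruise [0.2525, 0.5050) | windmill J≥0.5050
J = 0.0586 → climb

J = 0.0586, regime = climb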